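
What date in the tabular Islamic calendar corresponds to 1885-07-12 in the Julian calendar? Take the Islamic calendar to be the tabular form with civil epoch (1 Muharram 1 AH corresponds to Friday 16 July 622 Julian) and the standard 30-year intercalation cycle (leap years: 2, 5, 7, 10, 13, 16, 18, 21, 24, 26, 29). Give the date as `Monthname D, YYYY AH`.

Shawwal 11, 1302 AH

Both dates share Julian Day Number 2409747; in the tabular Islamic calendar that is 11 Shawwal 1302 AH.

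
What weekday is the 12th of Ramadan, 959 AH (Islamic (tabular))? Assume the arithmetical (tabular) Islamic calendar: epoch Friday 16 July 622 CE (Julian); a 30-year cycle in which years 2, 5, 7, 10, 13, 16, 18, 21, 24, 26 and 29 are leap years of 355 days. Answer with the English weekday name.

Thursday

This is JDN 2288170 (11 September 1552 Gregorian).
JDN 2288170 mod 7 = 3, and JDN 0 was a Monday, so this is a Thursday.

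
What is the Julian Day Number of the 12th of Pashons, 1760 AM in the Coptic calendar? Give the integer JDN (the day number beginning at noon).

In the Gregorian calendar the same day is 20 May 2044.
JDN 2299161 is 15 October 1582 CE (Gregorian); the target day is +168595 days from there, so JDN = 2467756.

2467756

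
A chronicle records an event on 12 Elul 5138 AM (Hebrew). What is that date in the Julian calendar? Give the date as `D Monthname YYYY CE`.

The source date corresponds to 13 September 1378 in the proleptic Gregorian calendar (JDN 2224620).
That day falls on 5 September 1378 CE in the Julian calendar.

5 September 1378 CE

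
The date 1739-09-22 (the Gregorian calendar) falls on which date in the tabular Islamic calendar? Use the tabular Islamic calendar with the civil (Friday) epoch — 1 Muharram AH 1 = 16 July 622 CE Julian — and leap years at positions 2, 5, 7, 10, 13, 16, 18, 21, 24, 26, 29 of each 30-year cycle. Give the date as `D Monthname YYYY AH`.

18 Jumada al-Thani 1152 AH

Julian Day Number of the source date = 2356481.
Converting JDN 2356481 to the tabular Islamic calendar gives 18 Jumada al-Thani 1152 AH.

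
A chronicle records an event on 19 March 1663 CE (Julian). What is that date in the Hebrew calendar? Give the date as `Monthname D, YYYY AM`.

The source date corresponds to 29 March 1663 in the Gregorian calendar (JDN 2328546).
That day falls on 20 Adar II 5423 AM in the Hebrew calendar.

Adar II 20, 5423 AM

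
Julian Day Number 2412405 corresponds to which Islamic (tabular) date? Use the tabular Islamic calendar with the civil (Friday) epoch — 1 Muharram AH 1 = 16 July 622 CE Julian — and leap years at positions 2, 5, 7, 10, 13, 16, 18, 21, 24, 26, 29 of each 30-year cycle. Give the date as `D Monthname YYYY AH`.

11 Rabi' al-Thani 1310 AH

The Gregorian equivalent of JDN 2412405 is 2 November 1892.
In the tabular Islamic calendar that day is 11 Rabi' al-Thani 1310 AH.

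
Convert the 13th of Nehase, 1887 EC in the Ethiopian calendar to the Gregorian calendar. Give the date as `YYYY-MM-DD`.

1895-08-18

Julian Day Number of the source date = 2413424.
Converting JDN 2413424 to the Gregorian calendar gives 18 August 1895 CE.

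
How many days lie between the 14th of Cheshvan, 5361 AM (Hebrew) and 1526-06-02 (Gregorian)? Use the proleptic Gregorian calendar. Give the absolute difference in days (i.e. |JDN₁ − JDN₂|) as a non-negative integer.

First date → JDN 2305743; second date → JDN 2278572.
The interval is |2305743 − 2278572| = 27171 days.

27171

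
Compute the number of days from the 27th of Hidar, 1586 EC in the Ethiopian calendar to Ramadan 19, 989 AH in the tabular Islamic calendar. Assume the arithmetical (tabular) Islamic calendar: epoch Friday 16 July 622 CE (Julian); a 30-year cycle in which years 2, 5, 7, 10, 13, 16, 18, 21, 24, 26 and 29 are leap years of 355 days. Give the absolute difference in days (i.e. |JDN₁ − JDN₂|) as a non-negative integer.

JDN of the first date = 2303228.
JDN of the second date = 2298808.
|2298808 − 2303228| = 4420.

4420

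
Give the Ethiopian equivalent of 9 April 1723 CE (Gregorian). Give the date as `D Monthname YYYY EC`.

Both dates share Julian Day Number 2350471; in the Ethiopian calendar that is 3 Miyazya 1715 EC.

3 Miyazya 1715 EC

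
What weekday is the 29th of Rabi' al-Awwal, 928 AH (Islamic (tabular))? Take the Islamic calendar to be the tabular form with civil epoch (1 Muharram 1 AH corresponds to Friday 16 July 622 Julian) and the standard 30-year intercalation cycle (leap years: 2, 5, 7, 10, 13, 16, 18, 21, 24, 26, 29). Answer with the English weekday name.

This is JDN 2277025 (8 March 1522 Gregorian).
2277025 ≡ 2 (mod 7); counting from Monday = 0 gives Wednesday.

Wednesday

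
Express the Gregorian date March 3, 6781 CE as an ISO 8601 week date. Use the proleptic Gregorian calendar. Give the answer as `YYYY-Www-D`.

6781-W10-2

The weekday is Tuesday (ISO weekday 2).
That Tuesday belongs to ISO week 10 of ISO year 6781.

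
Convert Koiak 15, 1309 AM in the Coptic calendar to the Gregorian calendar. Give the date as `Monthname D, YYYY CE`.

December 21, 1592 CE

Both dates share Julian Day Number 2302881; in the Gregorian calendar that is 21 December 1592 CE.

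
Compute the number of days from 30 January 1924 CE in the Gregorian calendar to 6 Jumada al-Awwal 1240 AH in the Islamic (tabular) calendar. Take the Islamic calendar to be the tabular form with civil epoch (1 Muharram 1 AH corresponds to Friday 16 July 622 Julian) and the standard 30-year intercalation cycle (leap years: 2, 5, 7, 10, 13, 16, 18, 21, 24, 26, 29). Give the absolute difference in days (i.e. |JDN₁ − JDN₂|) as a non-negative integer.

36192

First date → JDN 2423815; second date → JDN 2387623.
The interval is |2423815 − 2387623| = 36192 days.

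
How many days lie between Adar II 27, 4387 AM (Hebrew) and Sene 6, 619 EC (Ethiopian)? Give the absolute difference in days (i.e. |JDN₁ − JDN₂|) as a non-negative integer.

JDN of the first date = 1950149.
JDN of the second date = 1950220.
|1950220 − 1950149| = 71.

71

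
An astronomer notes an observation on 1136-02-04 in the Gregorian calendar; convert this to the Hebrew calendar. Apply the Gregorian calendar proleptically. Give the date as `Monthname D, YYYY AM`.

Julian Day Number of the source date = 2136009.
Converting JDN 2136009 to the Hebrew calendar gives 23 Shevat 4896 AM.

Shevat 23, 4896 AM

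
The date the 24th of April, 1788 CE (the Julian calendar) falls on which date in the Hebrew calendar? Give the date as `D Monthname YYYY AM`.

28 Nisan 5548 AM

The source date corresponds to 5 May 1788 in the Gregorian calendar (JDN 2374239).
That day falls on 28 Nisan 5548 AM in the Hebrew calendar.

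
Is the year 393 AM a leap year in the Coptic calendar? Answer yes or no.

393 mod 4 = 1; in the Coptic calendar a year is leap when year mod 4 = 3, so it is a common year.

no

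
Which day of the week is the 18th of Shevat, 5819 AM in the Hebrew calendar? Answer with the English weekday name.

Saturday

In the Gregorian calendar this is 1 February 2059 (JDN 2473126).
Since JDN mod 7 = 5 (0 = Monday), the day is Saturday.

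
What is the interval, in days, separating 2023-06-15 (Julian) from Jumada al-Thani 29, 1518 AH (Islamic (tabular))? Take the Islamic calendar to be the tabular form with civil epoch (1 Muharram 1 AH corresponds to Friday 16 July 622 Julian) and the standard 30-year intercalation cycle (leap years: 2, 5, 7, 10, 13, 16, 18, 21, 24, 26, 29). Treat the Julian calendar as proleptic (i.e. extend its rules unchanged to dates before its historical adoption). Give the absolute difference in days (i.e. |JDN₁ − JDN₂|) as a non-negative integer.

JDN of the first date = 2460124.
JDN of the second date = 2486190.
|2486190 − 2460124| = 26066.

26066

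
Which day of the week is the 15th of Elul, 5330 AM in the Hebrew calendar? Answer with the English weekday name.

This is JDN 2294728 (26 August 1570 Gregorian).
2294728 ≡ 2 (mod 7); counting from Monday = 0 gives Wednesday.

Wednesday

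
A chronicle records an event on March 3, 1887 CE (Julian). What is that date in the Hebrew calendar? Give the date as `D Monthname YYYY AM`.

Julian Day Number of the source date = 2410346.
Converting JDN 2410346 to the Hebrew calendar gives 19 Adar 5647 AM.

19 Adar 5647 AM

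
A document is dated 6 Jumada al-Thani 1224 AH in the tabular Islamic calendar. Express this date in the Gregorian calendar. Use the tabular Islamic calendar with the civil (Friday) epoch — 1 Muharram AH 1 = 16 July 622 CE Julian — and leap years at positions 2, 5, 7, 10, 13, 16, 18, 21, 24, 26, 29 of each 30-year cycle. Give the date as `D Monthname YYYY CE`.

19 July 1809 CE

Julian Day Number of the source date = 2381983.
Converting JDN 2381983 to the Gregorian calendar gives 19 July 1809 CE.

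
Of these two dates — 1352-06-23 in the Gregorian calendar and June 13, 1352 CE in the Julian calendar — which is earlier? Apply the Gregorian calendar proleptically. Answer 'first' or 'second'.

Converting both to JDN: 2215042 vs 2215040; the smaller is the second.

second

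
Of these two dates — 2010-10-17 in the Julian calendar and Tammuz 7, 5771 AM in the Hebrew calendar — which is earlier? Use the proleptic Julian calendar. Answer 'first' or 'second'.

The two dates have Julian Day Numbers 2455500 and 2455752 respectively.
Since 2455500 < 2455752, the first date comes first.

first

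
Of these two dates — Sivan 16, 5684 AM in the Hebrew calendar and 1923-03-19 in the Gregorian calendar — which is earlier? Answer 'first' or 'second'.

second

First date → JDN 2423955; second date → JDN 2423498.
JDN 2423498 < JDN 2423955, so the second date is earlier.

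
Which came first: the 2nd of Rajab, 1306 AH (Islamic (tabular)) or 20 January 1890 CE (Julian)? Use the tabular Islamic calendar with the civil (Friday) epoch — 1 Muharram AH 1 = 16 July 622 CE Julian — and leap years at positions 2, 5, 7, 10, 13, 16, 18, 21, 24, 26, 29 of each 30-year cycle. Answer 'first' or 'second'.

First date → JDN 2411066; second date → JDN 2411400.
JDN 2411066 < JDN 2411400, so the first date is earlier.

first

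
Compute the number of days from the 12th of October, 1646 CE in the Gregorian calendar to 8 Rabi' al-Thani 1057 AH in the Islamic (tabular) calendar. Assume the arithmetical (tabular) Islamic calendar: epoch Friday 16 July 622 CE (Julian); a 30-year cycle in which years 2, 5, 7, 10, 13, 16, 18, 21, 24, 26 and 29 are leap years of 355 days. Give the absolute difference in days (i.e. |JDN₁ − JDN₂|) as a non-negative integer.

JDN of the first date = 2322534.
JDN of the second date = 2322747.
|2322747 − 2322534| = 213.

213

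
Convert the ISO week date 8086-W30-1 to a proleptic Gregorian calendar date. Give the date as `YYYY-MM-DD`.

8086-07-22

ISO week 1 of 8086 is the week containing the first Thursday of 8086.
Week 30, day 1 (Monday) lands on 8086-07-22.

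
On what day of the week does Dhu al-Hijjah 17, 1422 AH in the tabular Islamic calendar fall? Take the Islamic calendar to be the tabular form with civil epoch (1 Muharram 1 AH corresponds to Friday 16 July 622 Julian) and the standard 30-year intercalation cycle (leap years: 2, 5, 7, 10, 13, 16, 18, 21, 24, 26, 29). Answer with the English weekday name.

Saturday

Equivalently 2 March 2002 Gregorian, JDN 2452336.
JDN 2452336 mod 7 = 5, and JDN 0 was a Monday, so this is a Saturday.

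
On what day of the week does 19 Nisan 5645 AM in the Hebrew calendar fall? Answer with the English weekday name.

Saturday

In the Gregorian calendar this is 4 April 1885 (JDN 2409636).
2409636 ≡ 5 (mod 7); counting from Monday = 0 gives Saturday.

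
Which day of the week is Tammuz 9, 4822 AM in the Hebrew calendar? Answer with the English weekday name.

Wednesday

Equivalently 25 June 1062 Gregorian, JDN 2109123.
JDN 2109123 mod 7 = 2, and JDN 0 was a Monday, so this is a Wednesday.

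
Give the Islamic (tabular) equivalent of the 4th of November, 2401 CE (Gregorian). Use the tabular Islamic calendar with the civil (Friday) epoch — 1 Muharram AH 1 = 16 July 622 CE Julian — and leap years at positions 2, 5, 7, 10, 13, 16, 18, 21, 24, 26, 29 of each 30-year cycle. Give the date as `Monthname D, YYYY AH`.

Both dates share Julian Day Number 2598315; in the tabular Islamic calendar that is 27 Dhu al-Qa'dah 1834 AH.

Dhu al-Qa'dah 27, 1834 AH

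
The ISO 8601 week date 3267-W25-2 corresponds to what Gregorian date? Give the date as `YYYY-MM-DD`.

3267-06-21

ISO week 1 of 3267 is the week containing the first Thursday of 3267.
Week 25, day 2 (Tuesday) lands on 3267-06-21.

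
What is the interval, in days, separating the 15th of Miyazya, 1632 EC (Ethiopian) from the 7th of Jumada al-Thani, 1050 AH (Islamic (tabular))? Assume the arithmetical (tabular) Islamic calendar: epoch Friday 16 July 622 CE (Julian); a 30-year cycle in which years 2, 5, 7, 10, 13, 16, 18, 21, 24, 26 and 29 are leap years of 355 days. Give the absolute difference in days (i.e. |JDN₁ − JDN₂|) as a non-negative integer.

JDN of the first date = 2320168.
JDN of the second date = 2320325.
|2320325 − 2320168| = 157.

157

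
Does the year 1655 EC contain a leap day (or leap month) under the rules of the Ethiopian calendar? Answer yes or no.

1655 mod 4 = 3; in the Ethiopian calendar a year is leap when year mod 4 = 3, so it is a leap year.

yes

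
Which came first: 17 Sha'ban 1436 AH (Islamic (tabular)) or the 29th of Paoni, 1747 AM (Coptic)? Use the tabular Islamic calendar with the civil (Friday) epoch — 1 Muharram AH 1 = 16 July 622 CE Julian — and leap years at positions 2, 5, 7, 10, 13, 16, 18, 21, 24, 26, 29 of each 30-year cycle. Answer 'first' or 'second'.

first

Converting both to JDN: 2457179 vs 2463054; the smaller is the first.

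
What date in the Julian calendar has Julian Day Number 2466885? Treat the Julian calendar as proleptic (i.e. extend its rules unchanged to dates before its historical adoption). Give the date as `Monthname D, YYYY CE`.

December 18, 2041 CE

JDN 2466885 is 31 December 2041 in the Gregorian calendar.
In the Julian calendar that day is December 18, 2041 CE.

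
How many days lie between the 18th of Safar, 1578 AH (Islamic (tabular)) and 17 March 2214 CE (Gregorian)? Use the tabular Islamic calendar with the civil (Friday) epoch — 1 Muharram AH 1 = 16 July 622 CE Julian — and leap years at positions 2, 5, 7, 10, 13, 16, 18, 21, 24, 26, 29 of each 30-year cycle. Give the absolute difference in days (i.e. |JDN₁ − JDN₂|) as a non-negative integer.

JDN of the first date = 2507323.
JDN of the second date = 2529782.
|2529782 − 2507323| = 22459.

22459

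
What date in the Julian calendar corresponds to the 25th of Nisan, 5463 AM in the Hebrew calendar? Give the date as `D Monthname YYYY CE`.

31 March 1703 CE

The source date corresponds to 11 April 1703 in the Gregorian calendar (JDN 2343168).
That day falls on 31 March 1703 CE in the Julian calendar.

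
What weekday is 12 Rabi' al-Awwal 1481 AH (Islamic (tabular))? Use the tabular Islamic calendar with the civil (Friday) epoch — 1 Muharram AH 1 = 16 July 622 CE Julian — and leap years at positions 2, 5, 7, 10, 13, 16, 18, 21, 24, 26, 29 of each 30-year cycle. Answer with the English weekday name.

Sunday

This is JDN 2472973 (1 September 2058 Gregorian).
Since JDN mod 7 = 6 (0 = Monday), the day is Sunday.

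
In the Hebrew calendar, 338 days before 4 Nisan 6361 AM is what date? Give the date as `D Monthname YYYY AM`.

20 Nisan 6360 AM

JDN of 4 Nisan 6361 AM = 2671143.
2671143 − 338 = 2670805.
JDN 2670805 in the Hebrew calendar is 20 Nisan 6360 AM.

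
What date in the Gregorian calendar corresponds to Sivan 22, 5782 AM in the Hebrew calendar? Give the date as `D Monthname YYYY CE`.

Both dates share Julian Day Number 2459752; in the Gregorian calendar that is 21 June 2022 CE.

21 June 2022 CE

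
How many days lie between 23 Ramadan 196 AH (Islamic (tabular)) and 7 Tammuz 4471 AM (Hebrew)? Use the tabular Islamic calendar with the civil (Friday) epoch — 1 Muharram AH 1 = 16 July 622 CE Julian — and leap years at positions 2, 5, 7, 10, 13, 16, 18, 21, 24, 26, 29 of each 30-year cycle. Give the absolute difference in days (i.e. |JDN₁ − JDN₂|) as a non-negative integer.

36871

JDN of the first date = 2017799.
JDN of the second date = 1980928.
|1980928 − 2017799| = 36871.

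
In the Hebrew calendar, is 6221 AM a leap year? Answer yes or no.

yes

Hebrew year 6221 is year 8 of its 19-year Metonic cycle; leap years are at positions 3, 6, 8, 11, 14, 17, 19, so it is a leap year (13 months).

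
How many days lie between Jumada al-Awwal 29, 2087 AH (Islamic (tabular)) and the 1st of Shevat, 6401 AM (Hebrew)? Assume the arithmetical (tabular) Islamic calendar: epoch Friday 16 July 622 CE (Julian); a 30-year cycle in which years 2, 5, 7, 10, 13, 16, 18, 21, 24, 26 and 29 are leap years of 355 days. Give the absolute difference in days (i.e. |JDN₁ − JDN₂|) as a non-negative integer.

JDN of the first date = 2687795.
JDN of the second date = 2685669.
|2685669 − 2687795| = 2126.

2126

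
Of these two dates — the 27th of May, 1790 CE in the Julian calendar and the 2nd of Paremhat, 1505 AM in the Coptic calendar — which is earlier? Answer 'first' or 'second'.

second

First date → JDN 2375002; second date → JDN 2374547.
JDN 2374547 < JDN 2375002, so the second date is earlier.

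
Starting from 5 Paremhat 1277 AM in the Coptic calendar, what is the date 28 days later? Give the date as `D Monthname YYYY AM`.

3 Parmouti 1277 AM

The starting date is JDN 2291273; 2291273 + 28 = 2291301.
JDN 2291301 corresponds to 3 Parmouti 1277 AM.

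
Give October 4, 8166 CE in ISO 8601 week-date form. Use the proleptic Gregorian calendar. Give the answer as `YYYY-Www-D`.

The weekday is Saturday (ISO weekday 6).
That Saturday belongs to ISO week 40 of ISO year 8166.

8166-W40-6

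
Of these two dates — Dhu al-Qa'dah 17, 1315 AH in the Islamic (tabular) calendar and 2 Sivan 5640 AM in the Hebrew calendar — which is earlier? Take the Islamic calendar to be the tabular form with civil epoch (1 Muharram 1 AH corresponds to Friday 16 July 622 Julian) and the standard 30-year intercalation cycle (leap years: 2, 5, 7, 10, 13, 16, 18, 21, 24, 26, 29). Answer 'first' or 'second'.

second

First date → JDN 2414389; second date → JDN 2407848.
JDN 2407848 < JDN 2414389, so the second date is earlier.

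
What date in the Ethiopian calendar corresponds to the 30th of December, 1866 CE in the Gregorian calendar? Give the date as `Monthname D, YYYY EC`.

Both dates share Julian Day Number 2402966; in the Ethiopian calendar that is 22 Tahsas 1859 EC.

Tahsas 22, 1859 EC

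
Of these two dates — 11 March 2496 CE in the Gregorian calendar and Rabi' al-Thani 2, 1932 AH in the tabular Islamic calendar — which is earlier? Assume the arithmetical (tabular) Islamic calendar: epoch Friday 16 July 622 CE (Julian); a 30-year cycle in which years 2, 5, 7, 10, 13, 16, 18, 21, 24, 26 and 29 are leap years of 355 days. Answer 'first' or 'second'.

First date → JDN 2632776; second date → JDN 2632812.
JDN 2632776 < JDN 2632812, so the first date is earlier.

first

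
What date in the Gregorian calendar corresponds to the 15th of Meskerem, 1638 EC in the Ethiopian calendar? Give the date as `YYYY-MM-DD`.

Both dates share Julian Day Number 2322149; in the Gregorian calendar that is 22 September 1645 CE.

1645-09-22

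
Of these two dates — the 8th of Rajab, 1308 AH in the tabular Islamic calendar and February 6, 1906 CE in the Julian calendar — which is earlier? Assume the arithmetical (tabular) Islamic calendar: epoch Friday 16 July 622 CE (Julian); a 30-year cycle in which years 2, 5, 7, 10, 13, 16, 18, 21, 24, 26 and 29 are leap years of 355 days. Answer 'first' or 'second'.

first

The two dates have Julian Day Numbers 2411781 and 2417261 respectively.
Since 2411781 < 2417261, the first date comes first.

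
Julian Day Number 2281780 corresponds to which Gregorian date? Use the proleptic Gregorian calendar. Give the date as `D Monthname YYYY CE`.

Counting from JDN 2299161 = 15 Oct 1582 gives an offset of -17381 days.

15 March 1535 CE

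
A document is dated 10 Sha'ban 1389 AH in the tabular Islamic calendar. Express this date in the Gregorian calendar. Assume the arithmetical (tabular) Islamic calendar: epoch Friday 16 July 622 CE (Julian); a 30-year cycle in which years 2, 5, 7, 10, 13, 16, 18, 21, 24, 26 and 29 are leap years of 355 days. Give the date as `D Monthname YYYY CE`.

22 October 1969 CE

Julian Day Number of the source date = 2440517.
Converting JDN 2440517 to the Gregorian calendar gives 22 October 1969 CE.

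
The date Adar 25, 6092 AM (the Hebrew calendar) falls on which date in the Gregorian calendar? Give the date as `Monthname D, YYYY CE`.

March 24, 2332 CE

Julian Day Number of the source date = 2572888.
Converting JDN 2572888 to the Gregorian calendar gives 24 March 2332 CE.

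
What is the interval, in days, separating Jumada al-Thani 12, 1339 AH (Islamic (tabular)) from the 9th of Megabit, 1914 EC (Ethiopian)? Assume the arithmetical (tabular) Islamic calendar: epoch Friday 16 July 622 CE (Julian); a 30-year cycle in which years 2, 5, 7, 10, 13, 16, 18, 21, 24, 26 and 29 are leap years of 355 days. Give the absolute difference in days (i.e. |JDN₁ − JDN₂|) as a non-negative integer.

390

JDN of the first date = 2422742.
JDN of the second date = 2423132.
|2423132 − 2422742| = 390.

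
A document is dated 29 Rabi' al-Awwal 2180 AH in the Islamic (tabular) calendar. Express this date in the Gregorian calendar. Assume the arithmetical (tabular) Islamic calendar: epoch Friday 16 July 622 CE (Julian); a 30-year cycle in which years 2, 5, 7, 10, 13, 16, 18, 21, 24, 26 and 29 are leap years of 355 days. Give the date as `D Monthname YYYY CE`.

25 November 2736 CE

Both dates share Julian Day Number 2720692; in the Gregorian calendar that is 25 November 2736 CE.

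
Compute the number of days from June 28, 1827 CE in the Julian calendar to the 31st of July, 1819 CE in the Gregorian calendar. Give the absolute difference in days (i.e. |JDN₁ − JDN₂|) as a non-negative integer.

2901

First date → JDN 2388548; second date → JDN 2385647.
The interval is |2388548 − 2385647| = 2901 days.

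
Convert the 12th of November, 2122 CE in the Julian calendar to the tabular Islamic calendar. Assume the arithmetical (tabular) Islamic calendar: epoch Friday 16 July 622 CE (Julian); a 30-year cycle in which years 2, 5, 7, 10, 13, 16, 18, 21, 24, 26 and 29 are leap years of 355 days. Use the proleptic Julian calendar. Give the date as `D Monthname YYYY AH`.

26 Jumada al-Awwal 1547 AH

Both dates share Julian Day Number 2496434; in the tabular Islamic calendar that is 26 Jumada al-Awwal 1547 AH.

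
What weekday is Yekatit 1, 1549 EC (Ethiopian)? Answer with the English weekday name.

Tuesday

Equivalently 5 February 1557 Gregorian, JDN 2289778.
JDN 2289778 mod 7 = 1, and JDN 0 was a Monday, so this is a Tuesday.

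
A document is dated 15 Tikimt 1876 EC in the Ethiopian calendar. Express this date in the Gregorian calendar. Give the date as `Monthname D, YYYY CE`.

Julian Day Number of the source date = 2409109.
Converting JDN 2409109 to the Gregorian calendar gives 25 October 1883 CE.

October 25, 1883 CE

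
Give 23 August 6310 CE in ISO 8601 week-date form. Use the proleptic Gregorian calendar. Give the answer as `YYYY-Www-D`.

The weekday is Tuesday (ISO weekday 2).
That Tuesday belongs to ISO week 34 of ISO year 6310.

6310-W34-2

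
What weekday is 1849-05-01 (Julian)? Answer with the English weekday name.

Sunday

Equivalently 13 May 1849 Gregorian, JDN 2396526.
2396526 ≡ 6 (mod 7); counting from Monday = 0 gives Sunday.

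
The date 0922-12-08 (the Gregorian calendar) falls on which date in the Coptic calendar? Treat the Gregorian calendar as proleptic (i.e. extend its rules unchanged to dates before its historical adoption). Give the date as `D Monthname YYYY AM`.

7 Koiak 639 AM

Julian Day Number of the source date = 2058155.
Converting JDN 2058155 to the Coptic calendar gives 7 Koiak 639 AM.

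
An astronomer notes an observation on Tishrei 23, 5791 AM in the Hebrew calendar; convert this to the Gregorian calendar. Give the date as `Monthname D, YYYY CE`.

Julian Day Number of the source date = 2462795.
Converting JDN 2462795 to the Gregorian calendar gives 20 October 2030 CE.

October 20, 2030 CE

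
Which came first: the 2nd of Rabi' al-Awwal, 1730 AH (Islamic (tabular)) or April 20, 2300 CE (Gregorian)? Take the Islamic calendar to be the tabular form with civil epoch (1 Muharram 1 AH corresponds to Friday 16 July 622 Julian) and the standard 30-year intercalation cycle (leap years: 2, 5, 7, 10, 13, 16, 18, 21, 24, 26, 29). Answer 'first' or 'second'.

first

Converting both to JDN: 2561200 vs 2561227; the smaller is the first.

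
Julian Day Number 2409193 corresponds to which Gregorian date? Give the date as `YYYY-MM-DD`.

JDN 2451545 is 1 Jan 2000; 2409193 is −42352 days from there.

1884-01-17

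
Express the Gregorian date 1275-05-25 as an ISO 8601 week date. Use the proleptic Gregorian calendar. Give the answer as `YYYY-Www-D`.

1275-W21-6

The weekday is Saturday (ISO weekday 6).
That Saturday belongs to ISO week 21 of ISO year 1275.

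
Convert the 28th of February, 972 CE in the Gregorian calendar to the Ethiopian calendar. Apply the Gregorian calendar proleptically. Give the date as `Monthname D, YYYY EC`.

Both dates share Julian Day Number 2076134; in the Ethiopian calendar that is 28 Yekatit 964 EC.

Yekatit 28, 964 EC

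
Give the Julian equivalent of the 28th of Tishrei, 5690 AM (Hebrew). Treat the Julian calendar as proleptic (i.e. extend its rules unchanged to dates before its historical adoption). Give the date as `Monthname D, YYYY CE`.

October 19, 1929 CE

The source date corresponds to 1 November 1929 in the Gregorian calendar (JDN 2425917).
That day falls on 19 October 1929 CE in the Julian calendar.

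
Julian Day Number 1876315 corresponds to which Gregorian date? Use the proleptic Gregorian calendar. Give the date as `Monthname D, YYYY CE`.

Counting from JDN 2299161 = 15 Oct 1582 gives an offset of -422846 days.

January 27, 425 CE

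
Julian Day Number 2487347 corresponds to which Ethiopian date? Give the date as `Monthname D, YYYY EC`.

Tahsas 30, 2090 EC

JDN 2487347 is 8 January 2098 in the Gregorian calendar.
In the Ethiopian calendar that day is Tahsas 30, 2090 EC.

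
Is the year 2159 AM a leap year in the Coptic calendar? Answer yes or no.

2159 mod 4 = 3; in the Coptic calendar a year is leap when year mod 4 = 3, so it is a leap year.

yes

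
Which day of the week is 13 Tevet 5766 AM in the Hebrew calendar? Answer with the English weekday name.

Friday

Equivalently 13 January 2006 Gregorian, JDN 2453749.
2453749 ≡ 4 (mod 7); counting from Monday = 0 gives Friday.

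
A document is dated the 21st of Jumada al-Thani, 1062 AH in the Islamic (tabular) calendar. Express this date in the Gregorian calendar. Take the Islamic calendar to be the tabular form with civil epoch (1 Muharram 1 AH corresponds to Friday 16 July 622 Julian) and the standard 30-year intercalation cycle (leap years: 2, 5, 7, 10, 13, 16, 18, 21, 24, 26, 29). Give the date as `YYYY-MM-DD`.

1652-05-30

Julian Day Number of the source date = 2324591.
Converting JDN 2324591 to the Gregorian calendar gives 30 May 1652 CE.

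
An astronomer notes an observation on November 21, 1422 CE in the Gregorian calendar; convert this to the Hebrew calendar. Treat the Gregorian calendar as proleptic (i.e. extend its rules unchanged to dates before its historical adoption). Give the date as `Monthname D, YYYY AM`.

Cheshvan 27, 5183 AM

Both dates share Julian Day Number 2240759; in the Hebrew calendar that is 27 Cheshvan 5183 AM.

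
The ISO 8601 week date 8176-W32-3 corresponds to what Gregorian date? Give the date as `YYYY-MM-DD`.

8176-08-07

ISO week 1 of 8176 is the week containing the first Thursday of 8176.
Week 32, day 3 (Wednesday) lands on 8176-08-07.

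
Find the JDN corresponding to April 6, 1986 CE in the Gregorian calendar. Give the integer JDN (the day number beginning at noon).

2446527

JDN 2299161 is 15 October 1582 CE (Gregorian); the target day is +147366 days from there, so JDN = 2446527.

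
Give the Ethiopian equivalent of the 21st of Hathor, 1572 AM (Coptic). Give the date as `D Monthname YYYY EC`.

Both dates share Julian Day Number 2398918; in the Ethiopian calendar that is 21 Hidar 1848 EC.

21 Hidar 1848 EC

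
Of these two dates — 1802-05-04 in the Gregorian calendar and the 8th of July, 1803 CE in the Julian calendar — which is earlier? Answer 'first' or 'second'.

first

The two dates have Julian Day Numbers 2379350 and 2379792 respectively.
Since 2379350 < 2379792, the first date comes first.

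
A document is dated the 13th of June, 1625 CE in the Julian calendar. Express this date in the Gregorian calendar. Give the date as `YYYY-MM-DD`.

1625-06-23

At this point the Julian calendar is 10 days behind the Gregorian.
13 June 1625 Julian + 10 days → 23 June 1625 Gregorian.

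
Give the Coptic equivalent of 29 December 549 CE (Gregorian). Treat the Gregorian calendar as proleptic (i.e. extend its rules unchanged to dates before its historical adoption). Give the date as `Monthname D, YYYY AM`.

Tobi 1, 266 AM

Julian Day Number of the source date = 1921941.
Converting JDN 1921941 to the Coptic calendar gives 1 Tobi 266 AM.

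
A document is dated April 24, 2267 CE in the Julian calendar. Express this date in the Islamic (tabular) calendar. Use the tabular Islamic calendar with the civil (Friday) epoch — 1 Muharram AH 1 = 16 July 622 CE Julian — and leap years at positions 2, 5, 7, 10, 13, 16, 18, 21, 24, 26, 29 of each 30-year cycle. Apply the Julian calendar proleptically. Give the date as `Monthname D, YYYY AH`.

The source date corresponds to 9 May 2267 in the Gregorian calendar (JDN 2549193).
That day falls on 14 Rabi' al-Thani 1696 AH in the tabular Islamic calendar.

Rabi' al-Thani 14, 1696 AH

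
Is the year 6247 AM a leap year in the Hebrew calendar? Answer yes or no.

Hebrew year 6247 is year 15 of its 19-year Metonic cycle; leap years are at positions 3, 6, 8, 11, 14, 17, 19, so it is a common year (12 months).

no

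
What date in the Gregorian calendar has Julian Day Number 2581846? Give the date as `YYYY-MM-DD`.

2356-10-02

JDN 2451545 is 1 Jan 2000; 2581846 is +130301 days from there.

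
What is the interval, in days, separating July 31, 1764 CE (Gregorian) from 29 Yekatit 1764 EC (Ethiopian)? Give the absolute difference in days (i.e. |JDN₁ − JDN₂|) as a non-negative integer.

2775

JDN of the first date = 2365560.
JDN of the second date = 2368335.
|2368335 − 2365560| = 2775.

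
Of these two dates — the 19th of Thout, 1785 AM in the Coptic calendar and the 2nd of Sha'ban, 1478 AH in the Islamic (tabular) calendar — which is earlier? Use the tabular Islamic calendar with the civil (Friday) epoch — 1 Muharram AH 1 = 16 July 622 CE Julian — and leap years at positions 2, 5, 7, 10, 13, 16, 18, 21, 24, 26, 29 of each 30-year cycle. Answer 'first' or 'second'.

second

The two dates have Julian Day Numbers 2476654 and 2472048 respectively.
Since 2472048 < 2476654, the second date comes first.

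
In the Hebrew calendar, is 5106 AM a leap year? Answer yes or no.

yes

Hebrew year 5106 is year 14 of its 19-year Metonic cycle; leap years are at positions 3, 6, 8, 11, 14, 17, 19, so it is a leap year (13 months).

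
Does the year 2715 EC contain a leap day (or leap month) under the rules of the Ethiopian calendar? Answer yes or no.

yes

2715 mod 4 = 3; in the Ethiopian calendar a year is leap when year mod 4 = 3, so it is a leap year.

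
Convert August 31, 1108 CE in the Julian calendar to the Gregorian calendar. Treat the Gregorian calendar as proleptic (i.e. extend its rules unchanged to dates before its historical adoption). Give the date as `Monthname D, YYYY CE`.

At this point the Julian calendar is 7 days behind the Gregorian.
31 August 1108 Julian + 7 days → 7 September 1108 Gregorian.

September 7, 1108 CE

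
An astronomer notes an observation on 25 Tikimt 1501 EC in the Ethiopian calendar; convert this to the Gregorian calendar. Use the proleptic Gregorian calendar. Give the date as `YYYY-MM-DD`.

Julian Day Number of the source date = 2272150.
Converting JDN 2272150 to the Gregorian calendar gives 1 November 1508 CE.

1508-11-01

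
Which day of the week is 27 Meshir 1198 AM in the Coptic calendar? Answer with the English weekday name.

Equivalently 2 March 1482 Gregorian, JDN 2262410.
2262410 ≡ 3 (mod 7); counting from Monday = 0 gives Thursday.

Thursday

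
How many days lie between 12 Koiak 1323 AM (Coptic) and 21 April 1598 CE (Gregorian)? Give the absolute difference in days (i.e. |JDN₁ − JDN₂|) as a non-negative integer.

3163

First date → JDN 2307991; second date → JDN 2304828.
The interval is |2307991 − 2304828| = 3163 days.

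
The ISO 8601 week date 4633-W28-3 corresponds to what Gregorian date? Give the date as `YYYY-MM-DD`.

ISO week 1 of 4633 is the week containing the first Thursday of 4633.
Week 28, day 3 (Wednesday) lands on 4633-07-10.

4633-07-10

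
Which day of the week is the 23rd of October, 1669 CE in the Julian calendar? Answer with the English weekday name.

Saturday

This is JDN 2330956 (2 November 1669 Gregorian).
2330956 ≡ 5 (mod 7); counting from Monday = 0 gives Saturday.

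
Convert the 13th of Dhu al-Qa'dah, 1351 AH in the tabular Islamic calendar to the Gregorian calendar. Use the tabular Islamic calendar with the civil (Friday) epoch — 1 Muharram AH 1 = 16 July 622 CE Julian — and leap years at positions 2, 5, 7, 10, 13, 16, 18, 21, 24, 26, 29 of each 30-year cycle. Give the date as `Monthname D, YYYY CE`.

March 10, 1933 CE

Julian Day Number of the source date = 2427142.
Converting JDN 2427142 to the Gregorian calendar gives 10 March 1933 CE.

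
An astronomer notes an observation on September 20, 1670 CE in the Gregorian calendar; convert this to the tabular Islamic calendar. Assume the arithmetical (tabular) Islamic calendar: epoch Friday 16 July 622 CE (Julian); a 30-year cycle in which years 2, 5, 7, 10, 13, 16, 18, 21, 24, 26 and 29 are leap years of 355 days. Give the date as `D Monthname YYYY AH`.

5 Jumada al-Awwal 1081 AH

Julian Day Number of the source date = 2331278.
Converting JDN 2331278 to the tabular Islamic calendar gives 5 Jumada al-Awwal 1081 AH.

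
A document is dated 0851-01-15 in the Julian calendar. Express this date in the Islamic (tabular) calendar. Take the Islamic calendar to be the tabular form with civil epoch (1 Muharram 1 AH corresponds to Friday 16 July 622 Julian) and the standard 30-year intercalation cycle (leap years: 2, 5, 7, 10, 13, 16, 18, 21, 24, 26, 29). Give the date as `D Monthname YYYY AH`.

8 Rajab 236 AH

The source date corresponds to 19 January 851 in the proleptic Gregorian calendar (JDN 2031900).
That day falls on 8 Rajab 236 AH in the tabular Islamic calendar.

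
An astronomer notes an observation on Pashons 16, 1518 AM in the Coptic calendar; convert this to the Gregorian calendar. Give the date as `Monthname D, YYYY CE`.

Julian Day Number of the source date = 2379369.
Converting JDN 2379369 to the Gregorian calendar gives 23 May 1802 CE.

May 23, 1802 CE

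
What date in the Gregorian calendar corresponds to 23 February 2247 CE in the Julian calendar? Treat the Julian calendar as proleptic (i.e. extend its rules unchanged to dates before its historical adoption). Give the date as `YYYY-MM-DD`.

For dates in this range the Gregorian date is 15 days ahead of the Julian.
23 February 2247 Julian + 15 days → 10 March 2247 Gregorian.

2247-03-10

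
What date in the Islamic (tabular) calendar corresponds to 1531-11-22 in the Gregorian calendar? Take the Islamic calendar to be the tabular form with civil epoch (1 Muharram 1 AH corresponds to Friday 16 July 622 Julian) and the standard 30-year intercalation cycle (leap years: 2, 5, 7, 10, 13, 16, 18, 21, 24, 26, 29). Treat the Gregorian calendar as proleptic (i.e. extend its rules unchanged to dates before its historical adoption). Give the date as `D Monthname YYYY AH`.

Julian Day Number of the source date = 2280571.
Converting JDN 2280571 to the tabular Islamic calendar gives 1 Rabi' al-Thani 938 AH.

1 Rabi' al-Thani 938 AH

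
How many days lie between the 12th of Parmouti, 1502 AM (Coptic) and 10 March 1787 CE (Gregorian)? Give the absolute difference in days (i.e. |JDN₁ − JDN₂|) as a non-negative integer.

JDN of the first date = 2373491.
JDN of the second date = 2373817.
|2373817 − 2373491| = 326.

326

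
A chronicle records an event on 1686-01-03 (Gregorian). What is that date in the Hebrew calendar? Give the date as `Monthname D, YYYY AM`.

Julian Day Number of the source date = 2336862.
Converting JDN 2336862 to the Hebrew calendar gives 7 Tevet 5446 AM.

Tevet 7, 5446 AM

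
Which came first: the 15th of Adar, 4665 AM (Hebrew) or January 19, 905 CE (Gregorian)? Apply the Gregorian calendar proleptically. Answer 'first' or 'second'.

Converting both to JDN: 2051662 vs 2051623; the smaller is the second.

second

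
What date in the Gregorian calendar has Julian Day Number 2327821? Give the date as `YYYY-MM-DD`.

1661-04-03

JDN 2451545 is 1 Jan 2000; 2327821 is −123724 days from there.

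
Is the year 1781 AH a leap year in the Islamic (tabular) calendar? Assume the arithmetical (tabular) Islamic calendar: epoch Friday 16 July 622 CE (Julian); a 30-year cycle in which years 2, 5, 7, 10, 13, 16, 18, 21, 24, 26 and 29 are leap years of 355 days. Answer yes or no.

Year 1781 AH is year 11 of its 30-year cycle; leap positions are 2, 5, 7, 10, 13, 16, 18, 21, 24, 26, 29, so it is a common year (354 days).

no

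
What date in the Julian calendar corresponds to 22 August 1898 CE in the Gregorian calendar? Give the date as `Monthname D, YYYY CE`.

The Julian–Gregorian offset here is 12 days (Julian trailing).
22 August 1898 Gregorian − 12 days → 10 August 1898 Julian.

August 10, 1898 CE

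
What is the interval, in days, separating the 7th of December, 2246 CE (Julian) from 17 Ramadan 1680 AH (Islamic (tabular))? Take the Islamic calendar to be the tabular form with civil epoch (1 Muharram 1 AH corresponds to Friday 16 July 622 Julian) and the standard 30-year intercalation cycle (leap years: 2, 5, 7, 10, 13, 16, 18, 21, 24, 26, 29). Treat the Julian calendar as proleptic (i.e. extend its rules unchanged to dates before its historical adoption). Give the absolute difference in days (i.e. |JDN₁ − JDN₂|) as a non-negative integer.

First date → JDN 2541750; second date → JDN 2543674.
The interval is |2541750 − 2543674| = 1924 days.

1924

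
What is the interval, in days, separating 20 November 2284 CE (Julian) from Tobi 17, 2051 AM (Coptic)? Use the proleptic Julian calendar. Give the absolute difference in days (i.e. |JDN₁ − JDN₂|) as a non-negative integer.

18315

First date → JDN 2555613; second date → JDN 2573928.
The interval is |2555613 − 2573928| = 18315 days.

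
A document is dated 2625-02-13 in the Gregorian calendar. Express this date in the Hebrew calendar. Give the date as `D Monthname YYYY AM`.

Julian Day Number of the source date = 2679865.
Converting JDN 2679865 to the Hebrew calendar gives 14 Shevat 6385 AM.

14 Shevat 6385 AM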